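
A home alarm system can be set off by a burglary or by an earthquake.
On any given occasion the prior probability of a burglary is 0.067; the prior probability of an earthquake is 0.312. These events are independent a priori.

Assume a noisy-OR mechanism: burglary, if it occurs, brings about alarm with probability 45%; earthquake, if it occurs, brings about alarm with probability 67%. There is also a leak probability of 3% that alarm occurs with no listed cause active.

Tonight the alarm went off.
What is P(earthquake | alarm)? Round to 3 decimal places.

P(earthquake | alarm) ≈ 0.841

Under noisy-OR, P(alarm | causes) = 1 − (1−0.03)·∏(1−qᵢ) over the active causes.
Weight on earthquake=true, given the evidence: 0.197916 + 0.017224 = 0.215140
Normalizer over all consistent configurations: 0.03*0.933*0.688 + 0.6799*0.933*0.312 + 0.4665*0.067*0.688 + 0.823945*0.067*0.312 = 0.255901
P(earthquake | alarm) = 0.215140/0.255901 ≈ 0.841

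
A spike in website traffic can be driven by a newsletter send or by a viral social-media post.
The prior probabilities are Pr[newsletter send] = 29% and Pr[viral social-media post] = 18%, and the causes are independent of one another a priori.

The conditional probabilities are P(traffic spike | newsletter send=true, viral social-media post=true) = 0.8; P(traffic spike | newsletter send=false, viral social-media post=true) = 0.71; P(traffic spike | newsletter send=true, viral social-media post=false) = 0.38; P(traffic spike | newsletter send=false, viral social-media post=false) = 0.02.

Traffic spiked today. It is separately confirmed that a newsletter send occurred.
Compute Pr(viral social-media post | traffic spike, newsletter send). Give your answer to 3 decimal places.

Sum P(traffic spike|·) weighted by the priors over both values of viral social-media post:
  P(traffic spike | newsletter send) = 0.38*0.82 + 0.8*0.18
        = 0.311600 + 0.144000 = 0.455600
The terms with viral social-media post present sum to 0.144000, so
  P(viral social-media post | traffic spike, newsletter send) = 0.144000 / 0.455600 ≈ 0.316

Pr(viral social-media post | traffic spike, newsletter send) ≈ 0.316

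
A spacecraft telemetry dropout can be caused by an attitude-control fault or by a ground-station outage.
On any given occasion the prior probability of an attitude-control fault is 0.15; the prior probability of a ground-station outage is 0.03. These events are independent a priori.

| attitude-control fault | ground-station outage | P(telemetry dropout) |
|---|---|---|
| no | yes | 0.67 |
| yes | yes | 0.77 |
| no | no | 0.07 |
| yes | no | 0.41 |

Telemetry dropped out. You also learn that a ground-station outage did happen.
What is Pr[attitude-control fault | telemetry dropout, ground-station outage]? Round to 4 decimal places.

For the numerator, keep only attitude-control fault=true terms: 0.77*0.15 = 0.115500
The normalizing constant is 0.67*0.85 + 0.77*0.15 = 0.685000
Posterior = 0.115500 / 0.685000 ≈ 0.1686

Pr[attitude-control fault | telemetry dropout, ground-station outage] ≈ 0.1686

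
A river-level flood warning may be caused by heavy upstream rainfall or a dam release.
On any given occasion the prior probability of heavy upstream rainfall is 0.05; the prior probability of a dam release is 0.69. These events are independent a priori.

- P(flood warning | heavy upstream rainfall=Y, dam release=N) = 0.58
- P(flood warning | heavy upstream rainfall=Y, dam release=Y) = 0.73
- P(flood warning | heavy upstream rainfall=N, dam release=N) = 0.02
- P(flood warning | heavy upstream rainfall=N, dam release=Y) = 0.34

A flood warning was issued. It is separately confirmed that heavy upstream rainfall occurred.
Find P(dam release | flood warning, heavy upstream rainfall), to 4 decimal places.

P(dam release | flood warning, heavy upstream rainfall) ≈ 0.7369

Sum P(flood warning|·) weighted by the priors over both values of dam release:
  P(flood warning | heavy upstream rainfall) = 0.58×0.31 + 0.73×0.69
        = 0.179800 + 0.503700 = 0.683500
The terms with dam release present sum to 0.503700, so
  P(dam release | flood warning, heavy upstream rainfall) = 0.503700 / 0.683500 ≈ 0.7369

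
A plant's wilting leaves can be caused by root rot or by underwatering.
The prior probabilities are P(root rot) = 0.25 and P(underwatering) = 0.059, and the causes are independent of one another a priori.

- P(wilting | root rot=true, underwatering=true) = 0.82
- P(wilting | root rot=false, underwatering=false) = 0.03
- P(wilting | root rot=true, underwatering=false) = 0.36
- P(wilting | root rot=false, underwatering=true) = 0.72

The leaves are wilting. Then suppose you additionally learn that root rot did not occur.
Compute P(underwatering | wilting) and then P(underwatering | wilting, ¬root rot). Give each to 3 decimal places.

By total probability over the 4 (root rot, underwatering) configurations:
  P(wilting) = 0.03·0.75·0.941 + 0.72·0.75·0.059 + 0.36·0.25·0.941 + 0.82·0.25·0.059
        = 0.021172 + 0.031860 + 0.084690 + 0.012095 = 0.149817
The terms with underwatering present sum to 0.043955, so
  P(underwatering | wilting) = 0.043955 / 0.149817 ≈ 0.293

Now condition on the additional information:
By total probability over both values of underwatering:
  P(wilting | ¬root rot) = 0.03·0.941 + 0.72·0.059
        = 0.028230 + 0.042480 = 0.070710
Configurations with underwatering contribute 0.042480, so
  P(underwatering | wilting, ¬root rot) = 0.042480 / 0.070710 ≈ 0.601

P(underwatering | wilting) ≈ 0.293; P(underwatering | wilting, ¬root rot) ≈ 0.601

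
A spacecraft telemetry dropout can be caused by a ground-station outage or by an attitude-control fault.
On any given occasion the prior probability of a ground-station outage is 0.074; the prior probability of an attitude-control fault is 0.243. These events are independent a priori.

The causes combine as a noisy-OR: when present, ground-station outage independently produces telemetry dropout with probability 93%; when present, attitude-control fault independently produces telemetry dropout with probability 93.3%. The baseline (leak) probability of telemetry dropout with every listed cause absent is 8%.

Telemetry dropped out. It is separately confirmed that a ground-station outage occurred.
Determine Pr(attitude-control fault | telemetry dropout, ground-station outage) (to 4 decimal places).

Under noisy-OR, P(telemetry dropout | causes) = 1 − (1−0.08)·∏(1−qᵢ) over the active causes.
P(telemetry dropout | ground-station outage) = 0.9356×0.757 + 0.995685×0.243 = 0.708249 + 0.241951 = 0.950200
The attitude-control fault-present share is 0.995685×0.243 = 0.241951.
P(attitude-control fault | telemetry dropout, ground-station outage) = 0.241951 / 0.950200 ≈ 0.2546

Pr(attitude-control fault | telemetry dropout, ground-station outage) ≈ 0.2546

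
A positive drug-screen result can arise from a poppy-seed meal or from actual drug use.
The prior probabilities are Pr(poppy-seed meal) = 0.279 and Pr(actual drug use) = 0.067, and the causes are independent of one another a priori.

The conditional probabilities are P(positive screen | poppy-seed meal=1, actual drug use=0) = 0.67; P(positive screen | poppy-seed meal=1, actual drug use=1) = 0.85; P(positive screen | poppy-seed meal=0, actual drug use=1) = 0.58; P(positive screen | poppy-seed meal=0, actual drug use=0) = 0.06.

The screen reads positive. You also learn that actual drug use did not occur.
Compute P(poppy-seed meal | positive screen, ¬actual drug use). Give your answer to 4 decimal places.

P(poppy-seed meal | positive screen, ¬actual drug use) ≈ 0.8121

For the numerator, keep only poppy-seed meal=true terms: 0.67×0.279 = 0.186930
The normalizing constant is 0.06×0.721 + 0.67×0.279 = 0.230190
P(poppy-seed meal | positive screen, ¬actual drug use) = 0.186930/0.230190 ≈ 0.8121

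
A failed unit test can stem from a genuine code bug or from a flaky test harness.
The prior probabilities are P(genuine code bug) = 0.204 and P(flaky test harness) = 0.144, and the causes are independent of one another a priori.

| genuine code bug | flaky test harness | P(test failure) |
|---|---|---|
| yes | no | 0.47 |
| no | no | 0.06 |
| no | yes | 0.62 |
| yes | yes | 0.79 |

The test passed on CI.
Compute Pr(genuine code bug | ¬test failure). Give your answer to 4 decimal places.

Sum P(¬test failure|·) weighted by the priors over the 4 (genuine code bug, flaky test harness) configurations:
  P(¬test failure) = 0.94·0.796·0.856 + 0.38·0.796·0.144 + 0.53·0.204·0.856 + 0.21·0.204·0.144
        = 0.640493 + 0.043557 + 0.092551 + 0.006169 = 0.782770
Configurations with genuine code bug contribute 0.098720, so
  P(genuine code bug | ¬test failure) = 0.098720 / 0.782770 ≈ 0.1261

Pr(genuine code bug | ¬test failure) ≈ 0.1261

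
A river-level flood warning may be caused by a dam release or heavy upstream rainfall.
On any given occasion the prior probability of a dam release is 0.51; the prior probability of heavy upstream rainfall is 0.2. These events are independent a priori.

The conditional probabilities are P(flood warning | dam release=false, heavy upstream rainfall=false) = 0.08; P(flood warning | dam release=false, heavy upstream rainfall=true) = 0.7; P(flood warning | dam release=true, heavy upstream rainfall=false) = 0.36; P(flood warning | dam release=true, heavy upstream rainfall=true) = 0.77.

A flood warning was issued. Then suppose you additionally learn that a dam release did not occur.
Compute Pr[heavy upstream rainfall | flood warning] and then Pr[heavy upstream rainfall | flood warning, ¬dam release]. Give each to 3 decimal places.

P(flood warning) = 0.08·0.49·0.8 + 0.7·0.49·0.2 + 0.36·0.51·0.8 + 0.77·0.51·0.2 = 0.031360 + 0.068600 + 0.146880 + 0.078540 = 0.325380
The heavy upstream rainfall-present share is 0.068600 + 0.078540 = 0.147140.
P(heavy upstream rainfall | flood warning) = 0.147140 / 0.325380 ≈ 0.452

Now condition on the additional information:
Weight on heavy upstream rainfall=true, given the evidence: 0.7×0.2 = 0.140000
The normalizing constant is 0.08×0.8 + 0.7×0.2 = 0.204000
Posterior = 0.140000 / 0.204000 ≈ 0.686
With dam release excluded, heavy upstream rainfall must carry more of the explanatory weight for the flood warning.

Pr[heavy upstream rainfall | flood warning] ≈ 0.452; Pr[heavy upstream rainfall | flood warning, ¬dam release] ≈ 0.686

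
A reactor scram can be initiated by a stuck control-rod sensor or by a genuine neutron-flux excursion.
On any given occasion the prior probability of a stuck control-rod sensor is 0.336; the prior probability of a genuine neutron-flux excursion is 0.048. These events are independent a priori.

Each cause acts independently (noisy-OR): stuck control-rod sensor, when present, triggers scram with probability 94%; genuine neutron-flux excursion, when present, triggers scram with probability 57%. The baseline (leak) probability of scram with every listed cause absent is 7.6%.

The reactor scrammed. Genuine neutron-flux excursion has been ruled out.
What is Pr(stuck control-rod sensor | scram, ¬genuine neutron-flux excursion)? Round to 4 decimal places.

Pr(stuck control-rod sensor | scram, ¬genuine neutron-flux excursion) ≈ 0.8628

Under noisy-OR, P(scram | causes) = 1 − (1−0.076)·∏(1−qᵢ) over the active causes.
Enumerate both values of stuck control-rod sensor and weight by the priors:
  P(scram | ¬genuine neutron-flux excursion) = 0.076×0.664 + 0.94456×0.336
        = 0.050464 + 0.317372 = 0.367836
Keeping only the stuck control-rod sensor-present terms gives 0.317372, so
  P(stuck control-rod sensor | scram, ¬genuine neutron-flux excursion) = 0.317372 / 0.367836 ≈ 0.8628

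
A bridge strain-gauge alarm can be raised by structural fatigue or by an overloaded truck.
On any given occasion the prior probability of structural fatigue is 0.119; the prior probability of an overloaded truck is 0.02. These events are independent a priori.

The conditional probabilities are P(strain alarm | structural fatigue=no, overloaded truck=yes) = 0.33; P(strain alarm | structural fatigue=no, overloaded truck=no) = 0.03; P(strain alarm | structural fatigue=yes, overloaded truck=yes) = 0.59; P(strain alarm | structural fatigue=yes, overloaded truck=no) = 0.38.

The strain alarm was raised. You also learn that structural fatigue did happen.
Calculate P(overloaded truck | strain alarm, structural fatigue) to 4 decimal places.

P(overloaded truck | strain alarm, structural fatigue) ≈ 0.0307

Enumerate both values of overloaded truck and weight by the priors:
  P(strain alarm | structural fatigue) = 0.38·0.98 + 0.59·0.02
        = 0.372400 + 0.011800 = 0.384200
Keeping only the overloaded truck-present terms gives 0.011800, so
  P(overloaded truck | strain alarm, structural fatigue) = 0.011800 / 0.384200 ≈ 0.0307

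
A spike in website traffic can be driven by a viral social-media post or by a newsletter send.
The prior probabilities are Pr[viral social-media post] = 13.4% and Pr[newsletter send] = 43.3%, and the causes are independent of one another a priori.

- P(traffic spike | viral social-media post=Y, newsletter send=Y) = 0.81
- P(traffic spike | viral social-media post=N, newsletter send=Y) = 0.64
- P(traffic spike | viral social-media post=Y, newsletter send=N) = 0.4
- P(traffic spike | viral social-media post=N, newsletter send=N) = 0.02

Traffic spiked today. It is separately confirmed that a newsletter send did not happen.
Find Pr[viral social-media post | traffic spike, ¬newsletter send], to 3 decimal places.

Pr[viral social-media post | traffic spike, ¬newsletter send] ≈ 0.756

P(traffic spike | ¬newsletter send) = 0.02*0.866 + 0.4*0.134 = 0.017320 + 0.053600 = 0.070920
The viral social-media post-present share is 0.4*0.134 = 0.053600.
P(viral social-media post | traffic spike, ¬newsletter send) = 0.053600 / 0.070920 ≈ 0.756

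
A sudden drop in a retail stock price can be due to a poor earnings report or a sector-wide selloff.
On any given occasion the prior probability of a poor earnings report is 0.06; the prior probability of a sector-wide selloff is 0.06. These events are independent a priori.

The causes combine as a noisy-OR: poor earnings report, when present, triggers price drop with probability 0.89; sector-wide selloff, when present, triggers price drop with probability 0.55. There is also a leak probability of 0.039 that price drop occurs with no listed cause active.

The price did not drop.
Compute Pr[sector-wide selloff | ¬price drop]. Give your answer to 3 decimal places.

Under noisy-OR, P(price drop | causes) = 1 − (1−0.039)·∏(1−qᵢ) over the active causes.
Enumerate the 4 (poor earnings report, sector-wide selloff) configurations and weight by the priors:
  P(¬price drop) = 0.961*0.94*0.94 + 0.43245*0.94*0.06 + 0.10571*0.06*0.94 + 0.04757*0.06*0.06
        = 0.849140 + 0.024390 + 0.005962 + 0.000171 = 0.879663
Keeping only the sector-wide selloff-present terms gives 0.024561, so
  P(sector-wide selloff | ¬price drop) = 0.024561 / 0.879663 ≈ 0.028

Pr[sector-wide selloff | ¬price drop] ≈ 0.028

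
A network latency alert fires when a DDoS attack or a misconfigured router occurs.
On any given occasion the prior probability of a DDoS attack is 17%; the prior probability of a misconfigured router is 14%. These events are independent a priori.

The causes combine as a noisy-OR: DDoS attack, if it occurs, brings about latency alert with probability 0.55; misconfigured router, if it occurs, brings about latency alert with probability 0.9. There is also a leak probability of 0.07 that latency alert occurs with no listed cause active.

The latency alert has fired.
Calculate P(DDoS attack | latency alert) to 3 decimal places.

Under noisy-OR, P(latency alert | causes) = 1 − (1−0.07)·∏(1−qᵢ) over the active causes.
By total probability over the 4 (DDoS attack, misconfigured router) configurations:
  P(latency alert) = 0.07×0.83×0.86 + 0.907×0.83×0.14 + 0.5815×0.17×0.86 + 0.95815×0.17×0.14
        = 0.049966 + 0.105393 + 0.085015 + 0.022804 = 0.263178
Keeping only the DDoS attack-present terms gives 0.107819, so
  P(DDoS attack | latency alert) = 0.107819 / 0.263178 ≈ 0.410

P(DDoS attack | latency alert) ≈ 0.410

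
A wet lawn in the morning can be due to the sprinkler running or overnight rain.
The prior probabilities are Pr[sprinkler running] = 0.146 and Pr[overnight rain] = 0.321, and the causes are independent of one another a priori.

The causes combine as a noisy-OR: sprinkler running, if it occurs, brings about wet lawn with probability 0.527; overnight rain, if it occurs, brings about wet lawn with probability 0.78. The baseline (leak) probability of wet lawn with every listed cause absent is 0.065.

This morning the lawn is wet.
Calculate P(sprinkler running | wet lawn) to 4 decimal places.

P(sprinkler running | wet lawn) ≈ 0.2765

Under noisy-OR, P(wet lawn | causes) = 1 − (1−0.065)·∏(1−qᵢ) over the active causes.
For the numerator, keep only sprinkler running=true terms: 0.055291 + 0.042306 = 0.097597
The normalizing constant is 0.065*0.854*0.679 + 0.7943*0.854*0.321 + 0.557745*0.146*0.679 + 0.902704*0.146*0.321 = 0.353033
P(sprinkler running | wet lawn) = 0.097597/0.353033 ≈ 0.2765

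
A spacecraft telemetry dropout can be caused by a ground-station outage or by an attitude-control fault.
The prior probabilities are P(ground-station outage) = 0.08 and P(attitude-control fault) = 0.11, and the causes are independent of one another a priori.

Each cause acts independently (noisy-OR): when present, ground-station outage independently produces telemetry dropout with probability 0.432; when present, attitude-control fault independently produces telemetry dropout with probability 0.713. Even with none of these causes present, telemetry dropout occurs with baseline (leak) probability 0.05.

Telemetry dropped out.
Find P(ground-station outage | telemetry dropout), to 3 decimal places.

Under noisy-OR, P(telemetry dropout | causes) = 1 − (1−0.05)·∏(1−qᵢ) over the active causes.
Numerator (weight on configurations with ground-station outage): 0.032780 + 0.007437 = 0.040217
Normalizer over all consistent configurations: 0.05·0.92·0.89 + 0.72735·0.92·0.11 + 0.4604·0.08·0.89 + 0.845135·0.08·0.11 = 0.154765
Posterior = 0.040217 / 0.154765 ≈ 0.260

P(ground-station outage | telemetry dropout) ≈ 0.260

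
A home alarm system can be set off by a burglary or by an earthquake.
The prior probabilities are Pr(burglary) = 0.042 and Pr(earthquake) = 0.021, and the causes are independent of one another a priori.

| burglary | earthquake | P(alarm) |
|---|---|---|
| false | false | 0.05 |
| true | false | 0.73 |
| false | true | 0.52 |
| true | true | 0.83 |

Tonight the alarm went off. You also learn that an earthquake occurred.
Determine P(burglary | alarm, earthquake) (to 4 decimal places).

P(burglary | alarm, earthquake) ≈ 0.0654

Weight on burglary=true, given the evidence: 0.83·0.042 = 0.034860
Denominator P(alarm | earthquake): 0.52·0.958 + 0.83·0.042 = 0.533020
Posterior = 0.034860 / 0.533020 ≈ 0.0654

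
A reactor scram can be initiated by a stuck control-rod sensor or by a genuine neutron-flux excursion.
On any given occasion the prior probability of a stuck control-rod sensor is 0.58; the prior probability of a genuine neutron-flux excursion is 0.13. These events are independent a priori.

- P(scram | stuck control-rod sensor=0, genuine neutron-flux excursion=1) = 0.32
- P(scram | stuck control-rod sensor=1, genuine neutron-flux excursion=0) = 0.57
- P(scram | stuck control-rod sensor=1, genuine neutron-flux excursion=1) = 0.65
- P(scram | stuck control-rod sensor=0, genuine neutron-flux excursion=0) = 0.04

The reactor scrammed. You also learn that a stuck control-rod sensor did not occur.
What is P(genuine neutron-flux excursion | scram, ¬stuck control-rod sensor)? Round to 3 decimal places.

P(genuine neutron-flux excursion | scram, ¬stuck control-rod sensor) ≈ 0.545

P(scram | ¬stuck control-rod sensor) = 0.04*0.87 + 0.32*0.13 = 0.034800 + 0.041600 = 0.076400
The genuine neutron-flux excursion-present share is 0.32*0.13 = 0.041600.
P(genuine neutron-flux excursion | scram, ¬stuck control-rod sensor) = 0.041600 / 0.076400 ≈ 0.545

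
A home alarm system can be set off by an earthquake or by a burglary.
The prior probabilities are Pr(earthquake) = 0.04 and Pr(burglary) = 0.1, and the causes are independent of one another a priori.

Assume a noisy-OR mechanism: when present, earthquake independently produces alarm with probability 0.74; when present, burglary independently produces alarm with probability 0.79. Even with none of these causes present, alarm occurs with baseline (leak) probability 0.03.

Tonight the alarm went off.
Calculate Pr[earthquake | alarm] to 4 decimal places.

Pr[earthquake | alarm] ≈ 0.2308

Under noisy-OR, P(alarm | causes) = 1 − (1−0.03)·∏(1−qᵢ) over the active causes.
Weight on earthquake=true, given the evidence: 0.026921 + 0.003788 = 0.030709
Denominator P(alarm): 0.03*0.96*0.9 + 0.7963*0.96*0.1 + 0.7478*0.04*0.9 + 0.947038*0.04*0.1 = 0.133074
Posterior = 0.030709 / 0.133074 ≈ 0.2308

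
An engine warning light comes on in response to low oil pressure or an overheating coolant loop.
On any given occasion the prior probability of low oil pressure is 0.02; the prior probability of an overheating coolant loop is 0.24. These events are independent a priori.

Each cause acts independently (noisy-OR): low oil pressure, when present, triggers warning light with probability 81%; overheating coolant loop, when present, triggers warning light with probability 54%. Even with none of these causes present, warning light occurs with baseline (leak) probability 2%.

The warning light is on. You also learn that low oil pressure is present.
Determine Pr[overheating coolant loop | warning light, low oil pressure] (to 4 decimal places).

Under noisy-OR, P(warning light | causes) = 1 − (1−0.02)·∏(1−qᵢ) over the active causes.
Numerator (weight on configurations with overheating coolant loop): 0.914348·0.24 = 0.219444
The normalizing constant is 0.8138·0.76 + 0.914348·0.24 = 0.837932
Posterior = 0.219444 / 0.837932 ≈ 0.2619

Pr[overheating coolant loop | warning light, low oil pressure] ≈ 0.2619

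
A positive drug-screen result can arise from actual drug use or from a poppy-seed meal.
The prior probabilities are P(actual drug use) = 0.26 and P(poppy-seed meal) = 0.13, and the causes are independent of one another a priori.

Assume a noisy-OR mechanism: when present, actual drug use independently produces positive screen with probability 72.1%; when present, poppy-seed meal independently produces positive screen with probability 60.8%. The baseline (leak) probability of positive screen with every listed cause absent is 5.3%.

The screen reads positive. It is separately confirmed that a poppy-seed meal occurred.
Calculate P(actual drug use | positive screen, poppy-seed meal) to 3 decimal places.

Under noisy-OR, P(positive screen | causes) = 1 − (1−0.053)·∏(1−qᵢ) over the active causes.
Sum P(positive screen|·) weighted by the priors over both values of actual drug use:
  P(positive screen | poppy-seed meal) = 0.628776·0.74 + 0.896429·0.26
        = 0.465294 + 0.233072 = 0.698366
Configurations with actual drug use contribute 0.233072, so
  P(actual drug use | positive screen, poppy-seed meal) = 0.233072 / 0.698366 ≈ 0.334

P(actual drug use | positive screen, poppy-seed meal) ≈ 0.334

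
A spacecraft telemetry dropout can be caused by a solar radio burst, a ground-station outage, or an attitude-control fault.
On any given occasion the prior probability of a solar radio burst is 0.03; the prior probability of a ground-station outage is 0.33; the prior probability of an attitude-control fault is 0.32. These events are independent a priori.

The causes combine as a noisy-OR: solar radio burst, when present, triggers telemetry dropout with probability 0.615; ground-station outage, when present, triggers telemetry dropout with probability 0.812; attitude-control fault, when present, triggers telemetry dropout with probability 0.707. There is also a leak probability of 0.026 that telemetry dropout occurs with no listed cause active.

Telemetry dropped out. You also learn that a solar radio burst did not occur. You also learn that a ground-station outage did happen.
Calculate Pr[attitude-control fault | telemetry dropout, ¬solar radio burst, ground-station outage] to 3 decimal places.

Pr[attitude-control fault | telemetry dropout, ¬solar radio burst, ground-station outage] ≈ 0.353

Under noisy-OR, P(telemetry dropout | causes) = 1 − (1−0.026)·∏(1−qᵢ) over the active causes.
By total probability over both values of attitude-control fault:
  P(telemetry dropout | ¬solar radio burst, ground-station outage) = 0.816888·0.68 + 0.946348·0.32
        = 0.555484 + 0.302831 = 0.858315
Keeping only the attitude-control fault-present terms gives 0.302831, so
  P(attitude-control fault | telemetry dropout, ¬solar radio burst, ground-station outage) = 0.302831 / 0.858315 ≈ 0.353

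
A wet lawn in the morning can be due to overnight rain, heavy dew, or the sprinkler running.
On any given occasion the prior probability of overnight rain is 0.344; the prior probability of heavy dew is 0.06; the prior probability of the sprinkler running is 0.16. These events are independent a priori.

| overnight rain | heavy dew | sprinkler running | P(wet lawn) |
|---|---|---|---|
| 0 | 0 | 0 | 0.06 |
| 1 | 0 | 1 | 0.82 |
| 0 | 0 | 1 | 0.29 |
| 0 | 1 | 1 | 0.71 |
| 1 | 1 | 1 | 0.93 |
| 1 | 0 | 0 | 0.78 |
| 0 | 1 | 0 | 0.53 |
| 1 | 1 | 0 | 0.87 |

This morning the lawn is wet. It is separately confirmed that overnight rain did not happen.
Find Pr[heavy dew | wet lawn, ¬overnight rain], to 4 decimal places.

P(wet lawn | ¬overnight rain) = 0.06·0.94·0.84 + 0.29·0.94·0.16 + 0.53·0.06·0.84 + 0.71·0.06·0.16 = 0.047376 + 0.043616 + 0.026712 + 0.006816 = 0.124520
The heavy dew-present share is 0.026712 + 0.006816 = 0.033528.
P(heavy dew | wet lawn, ¬overnight rain) = 0.033528 / 0.124520 ≈ 0.2693

Pr[heavy dew | wet lawn, ¬overnight rain] ≈ 0.2693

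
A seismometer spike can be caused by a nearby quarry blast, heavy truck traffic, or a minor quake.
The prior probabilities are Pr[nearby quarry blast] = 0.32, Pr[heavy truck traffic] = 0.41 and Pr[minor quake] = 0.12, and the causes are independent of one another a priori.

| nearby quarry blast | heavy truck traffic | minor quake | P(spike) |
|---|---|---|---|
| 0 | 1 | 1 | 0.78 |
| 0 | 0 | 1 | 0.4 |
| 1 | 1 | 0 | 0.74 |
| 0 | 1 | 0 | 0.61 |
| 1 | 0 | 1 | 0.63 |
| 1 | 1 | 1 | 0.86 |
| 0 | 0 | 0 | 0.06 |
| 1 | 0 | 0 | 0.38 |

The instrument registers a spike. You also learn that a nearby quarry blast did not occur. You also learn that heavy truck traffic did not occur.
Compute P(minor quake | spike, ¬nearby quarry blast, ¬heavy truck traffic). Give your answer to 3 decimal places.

Sum P(spike|·) weighted by the priors over both values of minor quake:
  P(spike | ¬nearby quarry blast, ¬heavy truck traffic) = 0.06·0.88 + 0.4·0.12
        = 0.052800 + 0.048000 = 0.100800
Keeping only the minor quake-present terms gives 0.048000, so
  P(minor quake | spike, ¬nearby quarry blast, ¬heavy truck traffic) = 0.048000 / 0.100800 ≈ 0.476

P(minor quake | spike, ¬nearby quarry blast, ¬heavy truck traffic) ≈ 0.476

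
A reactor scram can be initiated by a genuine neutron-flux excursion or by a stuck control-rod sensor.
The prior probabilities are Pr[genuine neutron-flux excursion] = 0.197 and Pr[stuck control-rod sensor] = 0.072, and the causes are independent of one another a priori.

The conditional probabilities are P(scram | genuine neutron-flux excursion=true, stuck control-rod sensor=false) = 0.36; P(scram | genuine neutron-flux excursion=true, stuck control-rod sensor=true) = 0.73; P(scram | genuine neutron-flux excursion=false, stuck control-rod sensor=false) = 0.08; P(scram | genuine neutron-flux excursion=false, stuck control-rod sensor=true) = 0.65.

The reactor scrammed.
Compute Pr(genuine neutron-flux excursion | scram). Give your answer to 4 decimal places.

Pr(genuine neutron-flux excursion | scram) ≈ 0.4394

P(scram) = 0.08*0.803*0.928 + 0.65*0.803*0.072 + 0.36*0.197*0.928 + 0.73*0.197*0.072 = 0.059615 + 0.037580 + 0.065814 + 0.010354 = 0.173363
Restricting to configurations with genuine neutron-flux excursion present: 0.065814 + 0.010354 = 0.076168.
So P(genuine neutron-flux excursion | scram) = 0.076168/0.173363 ≈ 0.4394.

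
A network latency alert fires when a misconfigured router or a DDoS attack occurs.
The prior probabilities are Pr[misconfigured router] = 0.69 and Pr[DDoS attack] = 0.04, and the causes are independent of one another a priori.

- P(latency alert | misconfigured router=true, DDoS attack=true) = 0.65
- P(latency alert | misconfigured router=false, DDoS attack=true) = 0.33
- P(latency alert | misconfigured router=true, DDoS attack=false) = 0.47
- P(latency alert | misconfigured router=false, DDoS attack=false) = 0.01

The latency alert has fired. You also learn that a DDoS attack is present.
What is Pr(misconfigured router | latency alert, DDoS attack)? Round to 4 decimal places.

Pr(misconfigured router | latency alert, DDoS attack) ≈ 0.8143

Numerator (weight on configurations with misconfigured router): 0.65·0.69 = 0.448500
The normalizing constant is 0.33·0.31 + 0.65·0.69 = 0.550800
P(misconfigured router | latency alert, DDoS attack) = 0.448500/0.550800 ≈ 0.8143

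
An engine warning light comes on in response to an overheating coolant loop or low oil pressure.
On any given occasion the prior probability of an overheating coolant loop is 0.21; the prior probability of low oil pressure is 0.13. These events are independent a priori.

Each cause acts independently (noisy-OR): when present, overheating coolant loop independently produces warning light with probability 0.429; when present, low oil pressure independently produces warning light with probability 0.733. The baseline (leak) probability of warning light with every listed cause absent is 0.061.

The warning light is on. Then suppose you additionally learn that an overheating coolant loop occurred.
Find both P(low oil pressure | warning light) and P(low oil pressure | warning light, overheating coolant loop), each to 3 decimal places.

P(low oil pressure | warning light) ≈ 0.442; P(low oil pressure | warning light, overheating coolant loop) ≈ 0.216

Under noisy-OR, P(warning light | causes) = 1 − (1−0.061)·∏(1−qᵢ) over the active causes.
P(warning light) = 0.061×0.79×0.87 + 0.749287×0.79×0.13 + 0.463831×0.21×0.87 + 0.856843×0.21×0.13 = 0.041925 + 0.076952 + 0.084742 + 0.023392 = 0.227011
Restricting to configurations with low oil pressure present: 0.076952 + 0.023392 = 0.100344.
P(low oil pressure | warning light) = 0.100344 / 0.227011 ≈ 0.442

Now condition on the additional information:
Sum P(warning light|·) weighted by the priors over both values of low oil pressure:
  P(warning light | overheating coolant loop) = 0.463831*0.87 + 0.856843*0.13
        = 0.403533 + 0.111390 = 0.514923
Configurations with low oil pressure contribute 0.111390, so
  P(low oil pressure | warning light, overheating coolant loop) = 0.111390 / 0.514923 ≈ 0.216
This is intercausal reasoning (explaining away): once overheating coolant loop accounts for the warning light, low oil pressure becomes less likely.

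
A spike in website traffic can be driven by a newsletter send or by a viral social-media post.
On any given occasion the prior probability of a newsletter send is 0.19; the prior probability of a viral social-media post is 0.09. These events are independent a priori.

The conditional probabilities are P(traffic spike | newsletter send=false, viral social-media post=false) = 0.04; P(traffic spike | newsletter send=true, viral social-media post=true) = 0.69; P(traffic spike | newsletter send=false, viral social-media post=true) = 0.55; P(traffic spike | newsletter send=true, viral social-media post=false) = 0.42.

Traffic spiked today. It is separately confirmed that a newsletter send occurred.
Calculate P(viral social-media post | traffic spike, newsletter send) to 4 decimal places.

Sum P(traffic spike|·) weighted by the priors over both values of viral social-media post:
  P(traffic spike | newsletter send) = 0.42×0.91 + 0.69×0.09
        = 0.382200 + 0.062100 = 0.444300
Keeping only the viral social-media post-present terms gives 0.062100, so
  P(viral social-media post | traffic spike, newsletter send) = 0.062100 / 0.444300 ≈ 0.1398

P(viral social-media post | traffic spike, newsletter send) ≈ 0.1398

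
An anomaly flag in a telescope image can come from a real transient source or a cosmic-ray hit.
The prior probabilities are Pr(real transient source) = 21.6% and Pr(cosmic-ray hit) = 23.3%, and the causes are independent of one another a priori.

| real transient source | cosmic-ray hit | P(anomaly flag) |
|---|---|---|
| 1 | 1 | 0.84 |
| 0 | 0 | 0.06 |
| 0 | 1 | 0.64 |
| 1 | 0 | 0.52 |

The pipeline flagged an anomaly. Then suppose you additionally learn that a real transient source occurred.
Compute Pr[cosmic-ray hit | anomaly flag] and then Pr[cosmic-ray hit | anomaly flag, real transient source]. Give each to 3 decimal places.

Pr[cosmic-ray hit | anomaly flag] ≈ 0.566; Pr[cosmic-ray hit | anomaly flag, real transient source] ≈ 0.329

P(anomaly flag) = 0.06×0.784×0.767 + 0.64×0.784×0.233 + 0.52×0.216×0.767 + 0.84×0.216×0.233 = 0.036080 + 0.116910 + 0.086149 + 0.042276 = 0.281415
Of this, 0.159186 comes from 0.116910 + 0.042276 (the cosmic-ray hit=true cases).
So P(cosmic-ray hit | anomaly flag) = 0.159186/0.281415 ≈ 0.566.

Now condition on the additional information:
By total probability over both values of cosmic-ray hit:
  P(anomaly flag | real transient source) = 0.52×0.767 + 0.84×0.233
        = 0.398840 + 0.195720 = 0.594560
Configurations with cosmic-ray hit contribute 0.195720, so
  P(cosmic-ray hit | anomaly flag, real transient source) = 0.195720 / 0.594560 ≈ 0.329
Conditioning on real transient source lowers the posterior on cosmic-ray hit: the classic explaining-away effect in a common-effect structure.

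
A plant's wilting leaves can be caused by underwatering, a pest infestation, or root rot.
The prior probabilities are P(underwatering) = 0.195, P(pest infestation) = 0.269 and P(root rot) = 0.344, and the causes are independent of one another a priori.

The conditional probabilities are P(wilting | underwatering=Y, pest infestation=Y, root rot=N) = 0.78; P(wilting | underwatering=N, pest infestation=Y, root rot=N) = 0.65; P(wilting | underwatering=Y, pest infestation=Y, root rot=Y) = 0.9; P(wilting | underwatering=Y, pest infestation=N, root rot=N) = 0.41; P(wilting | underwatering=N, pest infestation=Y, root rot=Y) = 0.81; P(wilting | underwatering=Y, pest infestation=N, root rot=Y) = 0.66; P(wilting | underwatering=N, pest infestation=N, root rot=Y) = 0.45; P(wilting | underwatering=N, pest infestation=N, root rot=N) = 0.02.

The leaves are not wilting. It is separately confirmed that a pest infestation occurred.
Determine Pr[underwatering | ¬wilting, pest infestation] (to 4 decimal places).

Sum P(¬wilting|·) weighted by the priors over the 4 (underwatering, root rot) configurations:
  P(¬wilting | pest infestation) = 0.35·0.805·0.656 + 0.19·0.805·0.344 + 0.22·0.195·0.656 + 0.1·0.195·0.344
        = 0.184828 + 0.052615 + 0.028142 + 0.006708 = 0.272293
The terms with underwatering present sum to 0.034850, so
  P(underwatering | ¬wilting, pest infestation) = 0.034850 / 0.272293 ≈ 0.1280

Pr[underwatering | ¬wilting, pest infestation] ≈ 0.1280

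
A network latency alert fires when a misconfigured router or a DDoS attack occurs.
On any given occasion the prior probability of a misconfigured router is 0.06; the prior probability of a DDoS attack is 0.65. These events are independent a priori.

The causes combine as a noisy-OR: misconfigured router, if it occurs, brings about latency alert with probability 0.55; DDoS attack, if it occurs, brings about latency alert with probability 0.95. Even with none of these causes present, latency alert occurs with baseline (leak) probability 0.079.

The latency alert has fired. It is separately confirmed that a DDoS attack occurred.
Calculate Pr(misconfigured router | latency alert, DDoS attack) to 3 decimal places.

Under noisy-OR, P(latency alert | causes) = 1 − (1−0.079)·∏(1−qᵢ) over the active causes.
By total probability over both values of misconfigured router:
  P(latency alert | DDoS attack) = 0.95395*0.94 + 0.979278*0.06
        = 0.896713 + 0.058757 = 0.955470
Keeping only the misconfigured router-present terms gives 0.058757, so
  P(misconfigured router | latency alert, DDoS attack) = 0.058757 / 0.955470 ≈ 0.061

Pr(misconfigured router | latency alert, DDoS attack) ≈ 0.061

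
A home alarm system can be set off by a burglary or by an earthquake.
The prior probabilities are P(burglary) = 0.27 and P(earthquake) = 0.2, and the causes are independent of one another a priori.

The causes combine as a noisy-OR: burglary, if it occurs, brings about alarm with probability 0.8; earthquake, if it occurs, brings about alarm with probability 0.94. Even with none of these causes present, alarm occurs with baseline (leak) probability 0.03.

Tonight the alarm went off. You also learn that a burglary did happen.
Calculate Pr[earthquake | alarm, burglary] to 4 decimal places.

Pr[earthquake | alarm, burglary] ≈ 0.2346

Under noisy-OR, P(alarm | causes) = 1 − (1−0.03)·∏(1−qᵢ) over the active causes.
Enumerate both values of earthquake and weight by the priors:
  P(alarm | burglary) = 0.806·0.8 + 0.98836·0.2
        = 0.644800 + 0.197672 = 0.842472
Keeping only the earthquake-present terms gives 0.197672, so
  P(earthquake | alarm, burglary) = 0.197672 / 0.842472 ≈ 0.2346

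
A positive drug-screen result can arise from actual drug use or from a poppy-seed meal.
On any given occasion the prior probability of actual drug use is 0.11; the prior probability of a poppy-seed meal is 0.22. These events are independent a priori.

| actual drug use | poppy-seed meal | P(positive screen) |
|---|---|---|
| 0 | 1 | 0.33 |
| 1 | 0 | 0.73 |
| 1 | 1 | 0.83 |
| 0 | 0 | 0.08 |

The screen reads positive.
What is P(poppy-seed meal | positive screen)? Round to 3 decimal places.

P(poppy-seed meal | positive screen) ≈ 0.418

Sum P(positive screen|·) weighted by the priors over the 4 (actual drug use, poppy-seed meal) configurations:
  P(positive screen) = 0.08·0.89·0.78 + 0.33·0.89·0.22 + 0.73·0.11·0.78 + 0.83·0.11·0.22
        = 0.055536 + 0.064614 + 0.062634 + 0.020086 = 0.202870
Configurations with poppy-seed meal contribute 0.084700, so
  P(poppy-seed meal | positive screen) = 0.084700 / 0.202870 ≈ 0.418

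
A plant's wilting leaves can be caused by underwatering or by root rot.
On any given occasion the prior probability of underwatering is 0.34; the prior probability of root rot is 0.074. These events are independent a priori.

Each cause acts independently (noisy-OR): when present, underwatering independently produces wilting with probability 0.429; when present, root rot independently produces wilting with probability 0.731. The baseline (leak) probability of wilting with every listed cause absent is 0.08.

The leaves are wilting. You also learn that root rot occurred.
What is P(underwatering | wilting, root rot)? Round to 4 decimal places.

Under noisy-OR, P(wilting | causes) = 1 − (1−0.08)·∏(1−qᵢ) over the active causes.
P(wilting | root rot) = 0.75252*0.66 + 0.858689*0.34 = 0.496663 + 0.291954 = 0.788617
Restricting to configurations with underwatering present: 0.858689*0.34 = 0.291954.
P(underwatering | wilting, root rot) = 0.291954 / 0.788617 ≈ 0.3702

P(underwatering | wilting, root rot) ≈ 0.3702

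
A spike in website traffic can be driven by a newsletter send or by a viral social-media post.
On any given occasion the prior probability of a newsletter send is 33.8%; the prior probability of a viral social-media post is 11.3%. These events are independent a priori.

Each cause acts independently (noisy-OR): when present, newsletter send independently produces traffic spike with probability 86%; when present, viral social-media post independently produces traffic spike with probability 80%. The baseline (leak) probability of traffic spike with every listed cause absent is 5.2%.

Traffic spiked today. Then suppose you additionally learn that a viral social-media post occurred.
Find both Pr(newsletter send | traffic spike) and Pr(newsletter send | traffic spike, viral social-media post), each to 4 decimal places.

Pr(newsletter send | traffic spike) ≈ 0.7653; Pr(newsletter send | traffic spike, viral social-media post) ≈ 0.3802

Under noisy-OR, P(traffic spike | causes) = 1 − (1−0.052)·∏(1−qᵢ) over the active causes.
P(traffic spike) = 0.052*0.662*0.887 + 0.8104*0.662*0.113 + 0.86728*0.338*0.887 + 0.973456*0.338*0.113 = 0.030534 + 0.060623 + 0.260016 + 0.037180 = 0.388353
Restricting to configurations with newsletter send present: 0.260016 + 0.037180 = 0.297196.
So P(newsletter send | traffic spike) = 0.297196/0.388353 ≈ 0.7653.

With the extra evidence:
P(traffic spike | viral social-media post) = 0.8104·0.662 + 0.973456·0.338 = 0.536485 + 0.329028 = 0.865513
Restricting to configurations with newsletter send present: 0.973456·0.338 = 0.329028.
P(newsletter send | traffic spike, viral social-media post) = 0.329028 / 0.865513 ≈ 0.3802
The drop from 0.7653 to 0.3802 is the explaining-away (discounting) effect.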